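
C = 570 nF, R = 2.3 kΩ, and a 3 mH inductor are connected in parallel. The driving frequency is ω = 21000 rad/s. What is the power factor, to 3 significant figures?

0.111

X_L = ωL = 63.0 Ω
X_C = 1/(ωC) = 83.5 Ω
Parallel: admittances add. Y = 1/R + 1/(jωL) + jωC
Y = (0.000435 − j0.00390) S
|Y| = 0.00393 S → |Z| = 1/|Y| = 255 Ω, ∠Z = −∠Y = 83.6°
cos φ = cos(83.6°) = 0.111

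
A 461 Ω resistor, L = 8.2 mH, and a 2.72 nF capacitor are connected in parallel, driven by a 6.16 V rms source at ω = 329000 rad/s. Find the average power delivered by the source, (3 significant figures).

82.3 mW

X_L = ωL = 2700 Ω
X_C = 1/(ωC) = 1120 Ω
Parallel: admittances add. Y = 1/R + 1/(jωL) + jωC
Y = (0.00217 + j0.000524) S
|Y| = 0.00223 S → |Z| = 1/|Y| = 448 Ω, ∠Z = −∠Y = -13.6°
I = V/|Z| = 13.7 mA
P = VI cos φ = 6.16 × 0.0137 × cos(-13.6°) = 82.3 mW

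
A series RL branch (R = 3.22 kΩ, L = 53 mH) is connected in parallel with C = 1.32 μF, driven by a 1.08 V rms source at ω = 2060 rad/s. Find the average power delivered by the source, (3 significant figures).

X_L = ωL = 109 Ω
X_C = 1/(ωC) = 368 Ω
Branch 1 (R+jX_L): Z₁ = 3220 + j109 Ω, |Z₁| = 3220 Ω
Branch 2 (−jX_C): Z₂ = −j368 Ω
Parallel: Z = Z₁Z₂/(Z₁+Z₂), |Z| = 367 Ω, ∠Z = -83.5°
I = V/|Z| = 2.94 mA
P = VI cos φ = 1.08 × 0.00294 × cos(-83.5°) = 362 μW

362 μW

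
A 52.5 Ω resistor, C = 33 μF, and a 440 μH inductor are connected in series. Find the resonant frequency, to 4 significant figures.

1.321 kHz

ω₀ = 1/√(LC) = 1/√(0.00044 × 3.3e-05) = 8299 rad/s
f₀ = ω₀/(2π) = 1.321 kHz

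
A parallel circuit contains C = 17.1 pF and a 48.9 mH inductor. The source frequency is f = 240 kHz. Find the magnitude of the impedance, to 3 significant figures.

ω = 2πf = 1.508e+06 rad/s
X_L = ωL = 73700 Ω
X_C = 1/(ωC) = 38800 Ω
Parallel: admittances add. Y = 1/(jωL) + jωC
Y = (0 + j1.22e-05) S
|Y| = 1.22e-05 S → |Z| = 1/|Y| = 81800 Ω, ∠Z = −∠Y = -90.0°

81800 Ω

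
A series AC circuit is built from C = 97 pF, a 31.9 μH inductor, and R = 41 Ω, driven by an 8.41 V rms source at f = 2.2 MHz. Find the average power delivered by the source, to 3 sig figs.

30.6 mW

ω = 2πf = 1.382e+07 rad/s
X_L = ωL = 441 Ω
X_C = 1/(ωC) = 746 Ω
Net reactance X = X_L − X_C = -305 Ω
Z = 41.0 − j305 Ω
|Z| = √(41.0² + 305²) = 308 Ω
∠Z = arctan(-305/41.0) = -82.3°
I = V/|Z| = 27.3 mA
P = VI cos φ = 8.41 × 0.0273 × cos(-82.3°) = 30.6 mW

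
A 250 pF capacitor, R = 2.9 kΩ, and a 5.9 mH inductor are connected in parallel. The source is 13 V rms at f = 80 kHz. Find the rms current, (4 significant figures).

5.259 mA

ω = 2πf = 502700 rad/s
X_L = ωL = 2966 Ω
X_C = 1/(ωC) = 7958 Ω
Parallel: admittances add. Y = 1/R + 1/(jωL) + jωC
Y = (0.0003448 − j0.0002115) S
|Y| = 0.0004045 S → |Z| = 1/|Y| = 2472 Ω, ∠Z = −∠Y = 31.53°
I = V/|Z| = 13/2472 = 5.259 mA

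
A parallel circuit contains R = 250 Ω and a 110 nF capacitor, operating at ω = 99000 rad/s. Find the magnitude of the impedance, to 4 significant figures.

X_C = 1/(ωC) = 91.83 Ω
Parallel: admittances add. Y = 1/R + jωC
Y = (0.004000 + j0.01089) S
|Y| = 0.01160 S → |Z| = 1/|Y| = 86.20 Ω, ∠Z = −∠Y = -69.83°

86.20 Ω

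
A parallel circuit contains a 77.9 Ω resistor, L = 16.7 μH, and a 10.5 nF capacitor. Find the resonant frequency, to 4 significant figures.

380.1 kHz

ω₀ = 1/√(LC) = 1/√(1.67e-05 × 1.05e-08) = 2.388e+06 rad/s
f₀ = ω₀/(2π) = 380.1 kHz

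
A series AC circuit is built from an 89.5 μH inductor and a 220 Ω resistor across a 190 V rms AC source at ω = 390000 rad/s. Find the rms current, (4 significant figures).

X_L = ωL = 34.90 Ω
Z = 220.0 + j34.90 Ω
|Z| = √(220.0² + 34.90²) = 222.8 Ω
I = V/|Z| = 190/222.8 = 853.0 mA

853.0 mA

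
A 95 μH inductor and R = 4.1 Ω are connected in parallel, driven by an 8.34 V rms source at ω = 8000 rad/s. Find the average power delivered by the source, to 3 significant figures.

17.0 W

X_L = ωL = 0.760 Ω
Parallel: admittances add. Y = 1/R + 1/(jωL)
Y = (0.244 − j1.32) S
|Y| = 1.34 S → |Z| = 1/|Y| = 0.747 Ω, ∠Z = −∠Y = 79.5°
I = V/|Z| = 11.2 A
P = VI cos φ = 8.34 × 11.2 × cos(79.5°) = 17.0 W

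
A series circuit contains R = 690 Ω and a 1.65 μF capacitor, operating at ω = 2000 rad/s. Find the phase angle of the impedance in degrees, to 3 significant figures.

-23.7°

X_C = 1/(ωC) = 303 Ω
Z = 690 − j303 Ω
|Z| = √(690² + 303²) = 754 Ω
∠Z = arctan(-303/690) = -23.7°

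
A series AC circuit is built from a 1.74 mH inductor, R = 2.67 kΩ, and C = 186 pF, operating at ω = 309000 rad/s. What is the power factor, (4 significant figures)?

X_L = ωL = 537.7 Ω
X_C = 1/(ωC) = 17400 Ω
Net reactance X = X_L − X_C = -16860 Ω
Z = 2670 − j16860 Ω
|Z| = √(2670² + 16860²) = 17070 Ω
∠Z = arctan(-16860/2670) = -81.00°
cos φ = cos(-81.00°) = 0.1564

0.1564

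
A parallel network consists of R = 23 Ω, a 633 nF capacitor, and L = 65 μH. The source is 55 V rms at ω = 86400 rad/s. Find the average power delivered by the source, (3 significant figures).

132 W

X_L = ωL = 5.62 Ω
X_C = 1/(ωC) = 18.3 Ω
Parallel: admittances add. Y = 1/R + 1/(jωL) + jωC
Y = (0.0435 − j0.123) S
|Y| = 0.131 S → |Z| = 1/|Y| = 7.64 Ω, ∠Z = −∠Y = 70.6°
I = V/|Z| = 7.19 A
P = VI cos φ = 55 × 7.19 × cos(70.6°) = 132 W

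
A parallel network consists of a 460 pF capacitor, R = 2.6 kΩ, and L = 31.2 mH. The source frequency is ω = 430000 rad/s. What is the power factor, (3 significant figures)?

0.952

X_L = ωL = 13400 Ω
X_C = 1/(ωC) = 5060 Ω
Parallel: admittances add. Y = 1/R + 1/(jωL) + jωC
Y = (0.000385 + j0.000123) S
|Y| = 0.000404 S → |Z| = 1/|Y| = 2480 Ω, ∠Z = −∠Y = -17.8°
cos φ = cos(-17.8°) = 0.952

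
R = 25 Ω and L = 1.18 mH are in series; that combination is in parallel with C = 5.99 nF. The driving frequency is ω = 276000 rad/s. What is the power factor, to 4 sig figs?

0.1652

X_L = ωL = 325.7 Ω
X_C = 1/(ωC) = 604.9 Ω
Branch 1 (R+jX_L): Z₁ = 25.00 + j325.7 Ω, |Z₁| = 326.6 Ω
Branch 2 (−jX_C): Z₂ = −j604.9 Ω
Parallel: Z = Z₁Z₂/(Z₁+Z₂), |Z| = 704.8 Ω, ∠Z = 80.49°
cos φ = cos(80.49°) = 0.1652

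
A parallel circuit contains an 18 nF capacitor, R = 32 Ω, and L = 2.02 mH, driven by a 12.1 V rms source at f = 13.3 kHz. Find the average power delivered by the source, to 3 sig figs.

ω = 2πf = 83570 rad/s
X_L = ωL = 169 Ω
X_C = 1/(ωC) = 665 Ω
Parallel: admittances add. Y = 1/R + 1/(jωL) + jωC
Y = (0.0312 − j0.00442) S
|Y| = 0.0316 S → |Z| = 1/|Y| = 31.7 Ω, ∠Z = −∠Y = 8.05°
I = V/|Z| = 382 mA
P = VI cos φ = 12.1 × 0.382 × cos(8.05°) = 4.58 W

4.58 W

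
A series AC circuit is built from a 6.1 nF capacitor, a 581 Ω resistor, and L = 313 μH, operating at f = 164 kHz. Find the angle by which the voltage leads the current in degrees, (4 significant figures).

15.71°

ω = 2πf = 1.03e+06 rad/s
X_L = ωL = 322.5 Ω
X_C = 1/(ωC) = 159.1 Ω
Net reactance X = X_L − X_C = 163.4 Ω
Z = 581.0 + j163.4 Ω
|Z| = √(581.0² + 163.4²) = 603.6 Ω
∠Z = arctan(163.4/581.0) = 15.71°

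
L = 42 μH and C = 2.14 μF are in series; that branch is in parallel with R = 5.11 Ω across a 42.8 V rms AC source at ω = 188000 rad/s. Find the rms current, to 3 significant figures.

11.5 A

X_L = ωL = 7.90 Ω
X_C = 1/(ωC) = 2.49 Ω
Branch 1: Z₁ = R = 5.11 Ω
Branch 2 (series LC): Z₂ = j(X_L − X_C) = j5.41 Ω
Parallel: Z = Z₁Z₂/(Z₁+Z₂), |Z| = 3.71 Ω, ∠Z = 43.4°
I = V/|Z| = 42.8/3.71 = 11.5 A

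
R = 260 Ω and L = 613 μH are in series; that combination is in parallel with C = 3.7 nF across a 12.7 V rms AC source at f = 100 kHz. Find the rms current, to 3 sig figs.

16.8 mA

ω = 2πf = 628300 rad/s
X_L = ωL = 385 Ω
X_C = 1/(ωC) = 430 Ω
Branch 1 (R+jX_L): Z₁ = 260 + j385 Ω, |Z₁| = 465 Ω
Branch 2 (−jX_C): Z₂ = −j430 Ω
Parallel: Z = Z₁Z₂/(Z₁+Z₂), |Z| = 758 Ω, ∠Z = -24.2°
I = V/|Z| = 12.7/758 = 16.8 mA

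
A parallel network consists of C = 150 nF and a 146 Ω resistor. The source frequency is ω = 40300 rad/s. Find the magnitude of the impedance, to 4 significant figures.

X_C = 1/(ωC) = 165.4 Ω
Parallel: admittances add. Y = 1/R + jωC
Y = (0.006849 + j0.006045) S
|Y| = 0.009135 S → |Z| = 1/|Y| = 109.5 Ω, ∠Z = −∠Y = -41.43°

109.5 Ω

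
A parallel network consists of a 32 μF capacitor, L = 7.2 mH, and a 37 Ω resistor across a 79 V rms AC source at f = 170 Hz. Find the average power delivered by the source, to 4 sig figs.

168.7 W

ω = 2πf = 1068 rad/s
X_L = ωL = 7.691 Ω
X_C = 1/(ωC) = 29.26 Ω
Parallel: admittances add. Y = 1/R + 1/(jωL) + jωC
Y = (0.02703 − j0.09585) S
|Y| = 0.09959 S → |Z| = 1/|Y| = 10.04 Ω, ∠Z = −∠Y = 74.25°
I = V/|Z| = 7.867 A
P = VI cos φ = 79 × 7.867 × cos(74.25°) = 168.7 W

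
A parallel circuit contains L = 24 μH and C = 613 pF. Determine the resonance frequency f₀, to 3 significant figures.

ω₀ = 1/√(LC) = 1/√(2.4e-05 × 6.13e-10) = 8.244e+06 rad/s
f₀ = ω₀/(2π) = 1.31 MHz

1.31 MHz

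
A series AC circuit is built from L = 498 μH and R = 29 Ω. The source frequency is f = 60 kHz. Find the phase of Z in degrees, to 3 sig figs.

ω = 2πf = 377000 rad/s
X_L = ωL = 188 Ω
Z = 29.0 + j188 Ω
|Z| = √(29.0² + 188²) = 190 Ω
∠Z = arctan(188/29.0) = 81.2°

81.2°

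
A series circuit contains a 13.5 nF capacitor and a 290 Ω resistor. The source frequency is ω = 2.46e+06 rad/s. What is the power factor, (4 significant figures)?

X_C = 1/(ωC) = 30.11 Ω
Z = 290.0 − j30.11 Ω
|Z| = √(290.0² + 30.11²) = 291.6 Ω
∠Z = arctan(-30.11/290.0) = -5.928°
cos φ = cos(-5.928°) = 0.9947

0.9947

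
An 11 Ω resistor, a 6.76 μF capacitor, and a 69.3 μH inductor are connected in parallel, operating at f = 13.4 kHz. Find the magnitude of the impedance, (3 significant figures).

ω = 2πf = 84190 rad/s
X_L = ωL = 5.83 Ω
X_C = 1/(ωC) = 1.76 Ω
Parallel: admittances add. Y = 1/R + 1/(jωL) + jωC
Y = (0.0909 + j0.398) S
|Y| = 0.408 S → |Z| = 1/|Y| = 2.45 Ω, ∠Z = −∠Y = -77.1°

2.45 Ω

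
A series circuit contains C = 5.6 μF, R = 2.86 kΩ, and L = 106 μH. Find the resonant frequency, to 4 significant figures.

ω₀ = 1/√(LC) = 1/√(0.000106 × 5.6e-06) = 41040 rad/s
f₀ = ω₀/(2π) = 6.532 kHz

6.532 kHz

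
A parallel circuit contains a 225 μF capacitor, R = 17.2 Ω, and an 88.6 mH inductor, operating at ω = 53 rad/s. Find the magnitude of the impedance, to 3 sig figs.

X_L = ωL = 4.70 Ω
X_C = 1/(ωC) = 83.9 Ω
Parallel: admittances add. Y = 1/R + 1/(jωL) + jωC
Y = (0.0581 − j0.201) S
|Y| = 0.209 S → |Z| = 1/|Y| = 4.78 Ω, ∠Z = −∠Y = 73.9°

4.78 Ω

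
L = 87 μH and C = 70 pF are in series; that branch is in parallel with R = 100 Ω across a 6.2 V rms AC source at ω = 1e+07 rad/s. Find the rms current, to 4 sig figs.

X_L = ωL = 870.0 Ω
X_C = 1/(ωC) = 1429 Ω
Branch 1: Z₁ = R = 100.0 Ω
Branch 2 (series LC): Z₂ = j(X_L − X_C) = −j558.6 Ω
Parallel: Z = Z₁Z₂/(Z₁+Z₂), |Z| = 98.43 Ω, ∠Z = -10.15°
I = V/|Z| = 6.2/98.43 = 62.99 mA

62.99 mA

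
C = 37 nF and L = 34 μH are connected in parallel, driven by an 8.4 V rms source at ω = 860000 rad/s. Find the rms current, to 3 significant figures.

20.0 mA

X_L = ωL = 29.2 Ω
X_C = 1/(ωC) = 31.4 Ω
Parallel: admittances add. Y = 1/(jωL) + jωC
Y = (0 − j0.00238) S
|Y| = 0.00238 S → |Z| = 1/|Y| = 420 Ω, ∠Z = −∠Y = 90.0°
I = V/|Z| = 8.4/420 = 20.0 mA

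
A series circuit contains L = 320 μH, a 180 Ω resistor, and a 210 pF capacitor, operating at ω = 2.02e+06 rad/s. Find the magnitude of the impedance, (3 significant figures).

X_L = ωL = 646 Ω
X_C = 1/(ωC) = 2360 Ω
Net reactance X = X_L − X_C = -1710 Ω
Z = 180 − j1710 Ω
|Z| = √(180² + 1710²) = 1720 Ω

1720 Ω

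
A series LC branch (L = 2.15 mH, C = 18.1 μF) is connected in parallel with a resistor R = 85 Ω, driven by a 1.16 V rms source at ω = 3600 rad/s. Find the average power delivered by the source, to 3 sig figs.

X_L = ωL = 7.74 Ω
X_C = 1/(ωC) = 15.3 Ω
Branch 1: Z₁ = R = 85.0 Ω
Branch 2 (series LC): Z₂ = j(X_L − X_C) = −j7.61 Ω
Parallel: Z = Z₁Z₂/(Z₁+Z₂), |Z| = 7.58 Ω, ∠Z = -84.9°
I = V/|Z| = 153 mA
P = VI cos φ = 1.16 × 0.153 × cos(-84.9°) = 15.8 mW

15.8 mW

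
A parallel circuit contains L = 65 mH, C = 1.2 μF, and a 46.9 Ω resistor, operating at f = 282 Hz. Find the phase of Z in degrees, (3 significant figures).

17.1°

ω = 2πf = 1772 rad/s
X_L = ωL = 115 Ω
X_C = 1/(ωC) = 470 Ω
Parallel: admittances add. Y = 1/R + 1/(jωL) + jωC
Y = (0.0213 − j0.00656) S
|Y| = 0.0223 S → |Z| = 1/|Y| = 44.8 Ω, ∠Z = −∠Y = 17.1°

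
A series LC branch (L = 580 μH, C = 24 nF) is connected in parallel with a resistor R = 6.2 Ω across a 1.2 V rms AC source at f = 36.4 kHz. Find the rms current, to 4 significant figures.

ω = 2πf = 228700 rad/s
X_L = ωL = 132.7 Ω
X_C = 1/(ωC) = 182.2 Ω
Branch 1: Z₁ = R = 6.200 Ω
Branch 2 (series LC): Z₂ = j(X_L − X_C) = −j49.53 Ω
Parallel: Z = Z₁Z₂/(Z₁+Z₂), |Z| = 6.152 Ω, ∠Z = -7.135°
I = V/|Z| = 1.2/6.152 = 195.1 mA

195.1 mA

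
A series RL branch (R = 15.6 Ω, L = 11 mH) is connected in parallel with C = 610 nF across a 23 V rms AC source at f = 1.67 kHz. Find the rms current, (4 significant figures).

55.22 mA

ω = 2πf = 10490 rad/s
X_L = ωL = 115.4 Ω
X_C = 1/(ωC) = 156.2 Ω
Branch 1 (R+jX_L): Z₁ = 15.60 + j115.4 Ω, |Z₁| = 116.5 Ω
Branch 2 (−jX_C): Z₂ = −j156.2 Ω
Parallel: Z = Z₁Z₂/(Z₁+Z₂), |Z| = 416.5 Ω, ∠Z = 61.38°
I = V/|Z| = 23/416.5 = 55.22 mA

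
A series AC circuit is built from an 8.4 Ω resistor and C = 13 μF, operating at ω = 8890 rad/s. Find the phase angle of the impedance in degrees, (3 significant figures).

-45.8°

X_C = 1/(ωC) = 8.65 Ω
Z = 8.40 − j8.65 Ω
|Z| = √(8.40² + 8.65²) = 12.1 Ω
∠Z = arctan(-8.65/8.40) = -45.8°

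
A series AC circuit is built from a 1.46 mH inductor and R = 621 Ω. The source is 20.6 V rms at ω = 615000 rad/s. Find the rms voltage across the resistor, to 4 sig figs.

11.72 V

X_L = ωL = 897.9 Ω
Z = 621.0 + j897.9 Ω
|Z| = √(621.0² + 897.9²) = 1092 Ω
I = V/|Z| = 18.87 mA
V_R = I·|Z_R| = 0.01887 × 621.0 = 11.72 V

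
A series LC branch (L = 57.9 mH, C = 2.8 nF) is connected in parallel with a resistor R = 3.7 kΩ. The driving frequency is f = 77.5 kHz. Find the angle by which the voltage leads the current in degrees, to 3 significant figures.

ω = 2πf = 486900 rad/s
X_L = ωL = 28200 Ω
X_C = 1/(ωC) = 733 Ω
Branch 1: Z₁ = R = 3700 Ω
Branch 2 (series LC): Z₂ = j(X_L − X_C) = j27500 Ω
Parallel: Z = Z₁Z₂/(Z₁+Z₂), |Z| = 3670 Ω, ∠Z = 7.67°

7.67°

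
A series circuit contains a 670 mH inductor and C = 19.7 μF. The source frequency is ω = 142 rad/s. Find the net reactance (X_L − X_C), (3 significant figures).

-262 Ω

X_L = ωL = 95.1 Ω
X_C = 1/(ωC) = 357 Ω
X = 95.1 − 357 = -262 Ω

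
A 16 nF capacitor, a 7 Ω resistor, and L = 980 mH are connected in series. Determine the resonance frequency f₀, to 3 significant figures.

1.27 kHz

ω₀ = 1/√(LC) = 1/√(0.98 × 1.6e-08) = 7986 rad/s
f₀ = ω₀/(2π) = 1.27 kHz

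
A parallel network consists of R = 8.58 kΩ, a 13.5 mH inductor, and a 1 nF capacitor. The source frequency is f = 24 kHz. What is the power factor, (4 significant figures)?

0.3239

ω = 2πf = 150800 rad/s
X_L = ωL = 2036 Ω
X_C = 1/(ωC) = 6631 Ω
Parallel: admittances add. Y = 1/R + 1/(jωL) + jωC
Y = (0.0001166 − j0.0003404) S
|Y| = 0.0003598 S → |Z| = 1/|Y| = 2779 Ω, ∠Z = −∠Y = 71.10°
cos φ = cos(71.10°) = 0.3239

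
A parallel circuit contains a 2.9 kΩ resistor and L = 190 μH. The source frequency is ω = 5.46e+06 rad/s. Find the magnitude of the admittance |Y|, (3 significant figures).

1.02 mS

X_L = ωL = 1040 Ω
Parallel: admittances add. Y = 1/R + 1/(jωL)
Y = (0.000345 − j0.000964) S
|Y| = 0.00102 S → |Z| = 1/|Y| = 977 Ω, ∠Z = −∠Y = 70.3°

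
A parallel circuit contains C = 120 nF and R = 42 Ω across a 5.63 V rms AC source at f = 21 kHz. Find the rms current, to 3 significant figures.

ω = 2πf = 131900 rad/s
X_C = 1/(ωC) = 63.2 Ω
Parallel: admittances add. Y = 1/R + jωC
Y = (0.0238 + j0.0158) S
|Y| = 0.0286 S → |Z| = 1/|Y| = 35.0 Ω, ∠Z = −∠Y = -33.6°
I = V/|Z| = 5.63/35.0 = 161 mA

161 mA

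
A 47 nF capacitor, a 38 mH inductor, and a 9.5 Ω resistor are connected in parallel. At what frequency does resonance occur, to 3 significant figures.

ω₀ = 1/√(LC) = 1/√(0.038 × 4.7e-08) = 23660 rad/s
f₀ = ω₀/(2π) = 3.77 kHz

3.77 kHz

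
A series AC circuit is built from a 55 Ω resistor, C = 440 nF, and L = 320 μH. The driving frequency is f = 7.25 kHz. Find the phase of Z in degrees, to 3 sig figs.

-32.7°

ω = 2πf = 45550 rad/s
X_L = ωL = 14.6 Ω
X_C = 1/(ωC) = 49.9 Ω
Net reactance X = X_L − X_C = -35.3 Ω
Z = 55.0 − j35.3 Ω
|Z| = √(55.0² + 35.3²) = 65.4 Ω
∠Z = arctan(-35.3/55.0) = -32.7°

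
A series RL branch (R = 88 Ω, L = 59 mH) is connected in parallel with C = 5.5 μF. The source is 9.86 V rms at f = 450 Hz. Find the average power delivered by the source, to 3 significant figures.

241 mW

ω = 2πf = 2827 rad/s
X_L = ωL = 167 Ω
X_C = 1/(ωC) = 64.3 Ω
Branch 1 (R+jX_L): Z₁ = 88.0 + j167 Ω, |Z₁| = 189 Ω
Branch 2 (−jX_C): Z₂ = −j64.3 Ω
Parallel: Z = Z₁Z₂/(Z₁+Z₂), |Z| = 89.8 Ω, ∠Z = -77.2°
I = V/|Z| = 110 mA
P = VI cos φ = 9.86 × 0.110 × cos(-77.2°) = 241 mW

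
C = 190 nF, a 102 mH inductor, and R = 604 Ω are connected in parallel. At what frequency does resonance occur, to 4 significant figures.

1.143 kHz

ω₀ = 1/√(LC) = 1/√(0.102 × 1.9e-07) = 7183 rad/s
f₀ = ω₀/(2π) = 1.143 kHz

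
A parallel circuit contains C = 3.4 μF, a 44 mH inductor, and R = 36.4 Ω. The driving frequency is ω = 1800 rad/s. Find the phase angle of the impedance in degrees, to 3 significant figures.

X_L = ωL = 79.2 Ω
X_C = 1/(ωC) = 163 Ω
Parallel: admittances add. Y = 1/R + 1/(jωL) + jωC
Y = (0.0275 − j0.00651) S
|Y| = 0.0282 S → |Z| = 1/|Y| = 35.4 Ω, ∠Z = −∠Y = 13.3°

13.3°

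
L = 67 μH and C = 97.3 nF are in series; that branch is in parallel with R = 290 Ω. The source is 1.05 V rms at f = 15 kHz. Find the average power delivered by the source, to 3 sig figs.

ω = 2πf = 94250 rad/s
X_L = ωL = 6.31 Ω
X_C = 1/(ωC) = 109 Ω
Branch 1: Z₁ = R = 290 Ω
Branch 2 (series LC): Z₂ = j(X_L − X_C) = −j103 Ω
Parallel: Z = Z₁Z₂/(Z₁+Z₂), |Z| = 96.8 Ω, ∠Z = -70.5°
I = V/|Z| = 10.8 mA
P = VI cos φ = 1.05 × 0.0108 × cos(-70.5°) = 3.80 mW

3.80 mW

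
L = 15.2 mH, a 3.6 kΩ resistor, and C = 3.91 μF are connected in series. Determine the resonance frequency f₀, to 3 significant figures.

653 Hz

ω₀ = 1/√(LC) = 1/√(0.0152 × 3.91e-06) = 4102 rad/s
f₀ = ω₀/(2π) = 653 Hz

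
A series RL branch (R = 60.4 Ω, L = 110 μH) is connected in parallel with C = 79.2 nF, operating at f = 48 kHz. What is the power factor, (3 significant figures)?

ω = 2πf = 301600 rad/s
X_L = ωL = 33.2 Ω
X_C = 1/(ωC) = 41.9 Ω
Branch 1 (R+jX_L): Z₁ = 60.4 + j33.2 Ω, |Z₁| = 68.9 Ω
Branch 2 (−jX_C): Z₂ = −j41.9 Ω
Parallel: Z = Z₁Z₂/(Z₁+Z₂), |Z| = 47.3 Ω, ∠Z = -53.0°
cos φ = cos(-53.0°) = 0.601

0.601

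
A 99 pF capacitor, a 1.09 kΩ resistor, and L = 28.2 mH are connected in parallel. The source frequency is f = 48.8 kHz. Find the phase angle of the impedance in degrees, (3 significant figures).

5.31°

ω = 2πf = 306600 rad/s
X_L = ωL = 8650 Ω
X_C = 1/(ωC) = 32900 Ω
Parallel: admittances add. Y = 1/R + 1/(jωL) + jωC
Y = (0.000917 − j8.53e-05) S
|Y| = 0.000921 S → |Z| = 1/|Y| = 1090 Ω, ∠Z = −∠Y = 5.31°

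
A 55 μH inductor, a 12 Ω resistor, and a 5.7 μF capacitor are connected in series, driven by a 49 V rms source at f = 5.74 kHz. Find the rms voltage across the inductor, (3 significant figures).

7.88 V

ω = 2πf = 36070 rad/s
X_L = ωL = 1.98 Ω
X_C = 1/(ωC) = 4.86 Ω
Net reactance X = X_L − X_C = -2.88 Ω
Z = 12.0 − j2.88 Ω
|Z| = √(12.0² + 2.88²) = 12.3 Ω
I = V/|Z| = 3.97 A
V_L = I·|Z_L| = 3.97 × 1.98 = 7.88 V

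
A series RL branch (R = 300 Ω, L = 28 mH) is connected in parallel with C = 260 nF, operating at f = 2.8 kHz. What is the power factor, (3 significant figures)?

0.280

ω = 2πf = 17590 rad/s
X_L = ωL = 493 Ω
X_C = 1/(ωC) = 219 Ω
Branch 1 (R+jX_L): Z₁ = 300 + j493 Ω, |Z₁| = 577 Ω
Branch 2 (−jX_C): Z₂ = −j219 Ω
Parallel: Z = Z₁Z₂/(Z₁+Z₂), |Z| = 310 Ω, ∠Z = -73.7°
cos φ = cos(-73.7°) = 0.280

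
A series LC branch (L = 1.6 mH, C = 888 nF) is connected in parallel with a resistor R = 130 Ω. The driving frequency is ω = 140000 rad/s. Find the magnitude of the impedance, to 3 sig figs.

X_L = ωL = 224 Ω
X_C = 1/(ωC) = 8.04 Ω
Branch 1: Z₁ = R = 130 Ω
Branch 2 (series LC): Z₂ = j(X_L − X_C) = j216 Ω
Parallel: Z = Z₁Z₂/(Z₁+Z₂), |Z| = 111 Ω, ∠Z = 31.0°

111 Ω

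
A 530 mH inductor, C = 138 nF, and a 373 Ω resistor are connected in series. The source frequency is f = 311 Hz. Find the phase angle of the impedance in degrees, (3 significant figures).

ω = 2πf = 1954 rad/s
X_L = ωL = 1040 Ω
X_C = 1/(ωC) = 3710 Ω
Net reactance X = X_L − X_C = -2670 Ω
Z = 373 − j2670 Ω
|Z| = √(373² + 2670²) = 2700 Ω
∠Z = arctan(-2670/373) = -82.1°

-82.1°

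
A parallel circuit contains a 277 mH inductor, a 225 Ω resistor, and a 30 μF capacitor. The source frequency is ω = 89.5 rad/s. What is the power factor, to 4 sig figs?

0.1172

X_L = ωL = 24.79 Ω
X_C = 1/(ωC) = 372.4 Ω
Parallel: admittances add. Y = 1/R + 1/(jωL) + jωC
Y = (0.004444 − j0.03765) S
|Y| = 0.03791 S → |Z| = 1/|Y| = 26.38 Ω, ∠Z = −∠Y = 83.27°
cos φ = cos(83.27°) = 0.1172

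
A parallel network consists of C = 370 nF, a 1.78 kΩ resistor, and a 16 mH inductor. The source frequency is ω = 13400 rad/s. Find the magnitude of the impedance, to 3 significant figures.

1580 Ω

X_L = ωL = 214 Ω
X_C = 1/(ωC) = 202 Ω
Parallel: admittances add. Y = 1/R + 1/(jωL) + jωC
Y = (0.000562 + j0.000294) S
|Y| = 0.000634 S → |Z| = 1/|Y| = 1580 Ω, ∠Z = −∠Y = -27.6°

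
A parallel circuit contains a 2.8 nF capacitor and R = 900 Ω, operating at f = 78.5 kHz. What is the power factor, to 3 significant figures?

0.627

ω = 2πf = 493200 rad/s
X_C = 1/(ωC) = 724 Ω
Parallel: admittances add. Y = 1/R + jωC
Y = (0.00111 + j0.00138) S
|Y| = 0.00177 S → |Z| = 1/|Y| = 564 Ω, ∠Z = −∠Y = -51.2°
cos φ = cos(-51.2°) = 0.627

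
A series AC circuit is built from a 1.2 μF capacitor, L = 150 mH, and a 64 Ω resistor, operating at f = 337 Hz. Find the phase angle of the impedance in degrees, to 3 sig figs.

ω = 2πf = 2117 rad/s
X_L = ωL = 318 Ω
X_C = 1/(ωC) = 394 Ω
Net reactance X = X_L − X_C = -75.9 Ω
Z = 64.0 − j75.9 Ω
|Z| = √(64.0² + 75.9²) = 99.3 Ω
∠Z = arctan(-75.9/64.0) = -49.9°

-49.9°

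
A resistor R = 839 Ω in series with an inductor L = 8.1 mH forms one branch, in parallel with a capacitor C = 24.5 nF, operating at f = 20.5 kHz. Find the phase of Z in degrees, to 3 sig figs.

-79.7°

ω = 2πf = 128800 rad/s
X_L = ωL = 1040 Ω
X_C = 1/(ωC) = 317 Ω
Branch 1 (R+jX_L): Z₁ = 839 + j1040 Ω, |Z₁| = 1340 Ω
Branch 2 (−jX_C): Z₂ = −j317 Ω
Parallel: Z = Z₁Z₂/(Z₁+Z₂), |Z| = 382 Ω, ∠Z = -79.7°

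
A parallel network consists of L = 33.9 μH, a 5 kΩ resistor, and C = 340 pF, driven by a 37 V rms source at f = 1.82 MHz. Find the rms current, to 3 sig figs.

49.0 mA

ω = 2πf = 1.144e+07 rad/s
X_L = ωL = 388 Ω
X_C = 1/(ωC) = 257 Ω
Parallel: admittances add. Y = 1/R + 1/(jωL) + jωC
Y = (0.000200 + j0.00131) S
|Y| = 0.00132 S → |Z| = 1/|Y| = 755 Ω, ∠Z = −∠Y = -81.3°
I = V/|Z| = 37/755 = 49.0 mA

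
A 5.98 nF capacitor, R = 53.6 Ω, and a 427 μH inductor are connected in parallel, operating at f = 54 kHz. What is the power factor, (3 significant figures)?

0.968

ω = 2πf = 339300 rad/s
X_L = ωL = 145 Ω
X_C = 1/(ωC) = 493 Ω
Parallel: admittances add. Y = 1/R + 1/(jωL) + jωC
Y = (0.0187 − j0.00487) S
|Y| = 0.0193 S → |Z| = 1/|Y| = 51.9 Ω, ∠Z = −∠Y = 14.6°
cos φ = cos(14.6°) = 0.968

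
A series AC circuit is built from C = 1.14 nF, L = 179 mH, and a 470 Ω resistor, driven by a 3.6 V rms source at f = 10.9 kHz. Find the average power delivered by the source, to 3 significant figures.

11.7 mW

ω = 2πf = 68490 rad/s
X_L = ωL = 12300 Ω
X_C = 1/(ωC) = 12800 Ω
Net reactance X = X_L − X_C = -549 Ω
Z = 470 − j549 Ω
|Z| = √(470² + 549²) = 723 Ω
∠Z = arctan(-549/470) = -49.4°
I = V/|Z| = 4.98 mA
P = VI cos φ = 3.6 × 0.00498 × cos(-49.4°) = 11.7 mW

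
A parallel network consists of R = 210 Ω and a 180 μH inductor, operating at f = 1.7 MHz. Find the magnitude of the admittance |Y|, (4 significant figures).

ω = 2πf = 1.068e+07 rad/s
X_L = ωL = 1923 Ω
Parallel: admittances add. Y = 1/R + 1/(jωL)
Y = (0.004762 − j0.0005201) S
|Y| = 0.004790 S → |Z| = 1/|Y| = 208.8 Ω, ∠Z = −∠Y = 6.233°

4.790 mS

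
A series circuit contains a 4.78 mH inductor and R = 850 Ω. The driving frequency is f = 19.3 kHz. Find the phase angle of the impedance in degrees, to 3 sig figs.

34.3°

ω = 2πf = 121300 rad/s
X_L = ωL = 580 Ω
Z = 850 + j580 Ω
|Z| = √(850² + 580²) = 1030 Ω
∠Z = arctan(580/850) = 34.3°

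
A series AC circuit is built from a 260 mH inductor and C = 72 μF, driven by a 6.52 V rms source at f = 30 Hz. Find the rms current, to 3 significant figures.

264 mA

ω = 2πf = 188.5 rad/s
X_L = ωL = 49.0 Ω
X_C = 1/(ωC) = 73.7 Ω
Net reactance X = X_L − X_C = -24.7 Ω
Z = − j24.7 Ω
|Z| = √(0² + 24.7²) = 24.7 Ω
I = V/|Z| = 6.52/24.7 = 264 mA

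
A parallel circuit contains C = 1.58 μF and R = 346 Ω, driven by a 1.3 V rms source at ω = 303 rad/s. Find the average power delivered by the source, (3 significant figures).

X_C = 1/(ωC) = 2090 Ω
Parallel: admittances add. Y = 1/R + jωC
Y = (0.00289 + j0.000479) S
|Y| = 0.00293 S → |Z| = 1/|Y| = 341 Ω, ∠Z = −∠Y = -9.41°
I = V/|Z| = 3.81 mA
P = VI cos φ = 1.3 × 0.00381 × cos(-9.41°) = 4.88 mW

4.88 mW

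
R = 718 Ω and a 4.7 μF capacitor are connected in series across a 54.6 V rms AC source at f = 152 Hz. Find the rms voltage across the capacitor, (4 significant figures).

16.18 V

ω = 2πf = 955.0 rad/s
X_C = 1/(ωC) = 222.8 Ω
Z = 718.0 − j222.8 Ω
|Z| = √(718.0² + 222.8²) = 751.8 Ω
I = V/|Z| = 72.63 mA
V_C = I·|Z_C| = 0.07263 × 222.8 = 16.18 V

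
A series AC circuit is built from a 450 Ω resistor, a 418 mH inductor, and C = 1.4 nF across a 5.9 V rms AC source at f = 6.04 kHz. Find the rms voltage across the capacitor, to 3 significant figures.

37.1 V

ω = 2πf = 37950 rad/s
X_L = ωL = 15900 Ω
X_C = 1/(ωC) = 18800 Ω
Net reactance X = X_L − X_C = -2960 Ω
Z = 450 − j2960 Ω
|Z| = √(450² + 2960²) = 2990 Ω
I = V/|Z| = 1.97 mA
V_C = I·|Z_C| = 0.00197 × 18800 = 37.1 V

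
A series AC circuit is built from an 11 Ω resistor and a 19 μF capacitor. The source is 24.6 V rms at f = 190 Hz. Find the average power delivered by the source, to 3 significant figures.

3.22 W

ω = 2πf = 1194 rad/s
X_C = 1/(ωC) = 44.1 Ω
Z = 11.0 − j44.1 Ω
|Z| = √(11.0² + 44.1²) = 45.4 Ω
∠Z = arctan(-44.1/11.0) = -76.0°
I = V/|Z| = 541 mA
P = VI cos φ = 24.6 × 0.541 × cos(-76.0°) = 3.22 W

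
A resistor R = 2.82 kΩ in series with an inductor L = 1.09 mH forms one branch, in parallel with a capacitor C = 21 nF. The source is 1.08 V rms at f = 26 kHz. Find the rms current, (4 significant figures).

3.701 mA

ω = 2πf = 163400 rad/s
X_L = ωL = 178.1 Ω
X_C = 1/(ωC) = 291.5 Ω
Branch 1 (R+jX_L): Z₁ = 2820 + j178.1 Ω, |Z₁| = 2826 Ω
Branch 2 (−jX_C): Z₂ = −j291.5 Ω
Parallel: Z = Z₁Z₂/(Z₁+Z₂), |Z| = 291.8 Ω, ∠Z = -84.08°
I = V/|Z| = 1.08/291.8 = 3.701 mA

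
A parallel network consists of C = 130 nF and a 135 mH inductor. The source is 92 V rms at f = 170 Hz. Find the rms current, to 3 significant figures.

625 mA

ω = 2πf = 1068 rad/s
X_L = ωL = 144 Ω
X_C = 1/(ωC) = 7200 Ω
Parallel: admittances add. Y = 1/(jωL) + jωC
Y = (0 − j0.00680) S
|Y| = 0.00680 S → |Z| = 1/|Y| = 147 Ω, ∠Z = −∠Y = 90.0°
I = V/|Z| = 92/147 = 625 mA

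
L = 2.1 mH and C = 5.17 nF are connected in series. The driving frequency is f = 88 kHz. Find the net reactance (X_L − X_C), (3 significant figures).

ω = 2πf = 552900 rad/s
X_L = ωL = 1160 Ω
X_C = 1/(ωC) = 350 Ω
X = 1160 − 350 = 811 Ω

811 Ω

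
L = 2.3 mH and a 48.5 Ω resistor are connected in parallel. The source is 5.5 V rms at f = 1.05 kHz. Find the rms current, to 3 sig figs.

ω = 2πf = 6597 rad/s
X_L = ωL = 15.2 Ω
Parallel: admittances add. Y = 1/R + 1/(jωL)
Y = (0.0206 − j0.0659) S
|Y| = 0.0691 S → |Z| = 1/|Y| = 14.5 Ω, ∠Z = −∠Y = 72.6°
I = V/|Z| = 5.5/14.5 = 380 mA

380 mA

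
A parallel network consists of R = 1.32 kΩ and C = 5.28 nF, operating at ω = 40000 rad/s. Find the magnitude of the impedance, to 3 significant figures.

X_C = 1/(ωC) = 4730 Ω
Parallel: admittances add. Y = 1/R + jωC
Y = (0.000758 + j0.000211) S
|Y| = 0.000786 S → |Z| = 1/|Y| = 1270 Ω, ∠Z = −∠Y = -15.6°

1270 Ω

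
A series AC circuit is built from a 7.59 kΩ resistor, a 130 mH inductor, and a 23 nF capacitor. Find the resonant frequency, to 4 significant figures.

ω₀ = 1/√(LC) = 1/√(0.13 × 2.3e-08) = 18290 rad/s
f₀ = ω₀/(2π) = 2.911 kHz

2.911 kHz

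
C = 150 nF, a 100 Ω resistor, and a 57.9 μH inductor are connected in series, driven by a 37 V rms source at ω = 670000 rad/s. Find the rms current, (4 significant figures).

X_L = ωL = 38.79 Ω
X_C = 1/(ωC) = 9.950 Ω
Net reactance X = X_L − X_C = 28.84 Ω
Z = 100.0 + j28.84 Ω
|Z| = √(100.0² + 28.84²) = 104.1 Ω
I = V/|Z| = 37/104.1 = 355.5 mA

355.5 mA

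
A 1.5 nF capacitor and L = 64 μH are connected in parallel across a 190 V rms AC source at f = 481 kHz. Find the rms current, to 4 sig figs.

121.0 mA

ω = 2πf = 3.022e+06 rad/s
X_L = ωL = 193.4 Ω
X_C = 1/(ωC) = 220.6 Ω
Parallel: admittances add. Y = 1/(jωL) + jωC
Y = (0 − j0.0006367) S
|Y| = 0.0006367 S → |Z| = 1/|Y| = 1571 Ω, ∠Z = −∠Y = 90.00°
I = V/|Z| = 190/1571 = 121.0 mA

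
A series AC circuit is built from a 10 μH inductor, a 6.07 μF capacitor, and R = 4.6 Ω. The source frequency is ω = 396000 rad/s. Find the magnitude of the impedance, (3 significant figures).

5.81 Ω

X_L = ωL = 3.96 Ω
X_C = 1/(ωC) = 0.416 Ω
Net reactance X = X_L − X_C = 3.54 Ω
Z = 4.60 + j3.54 Ω
|Z| = √(4.60² + 3.54²) = 5.81 Ω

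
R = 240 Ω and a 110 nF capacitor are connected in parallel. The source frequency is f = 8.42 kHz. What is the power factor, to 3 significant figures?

0.582

ω = 2πf = 52900 rad/s
X_C = 1/(ωC) = 172 Ω
Parallel: admittances add. Y = 1/R + jωC
Y = (0.00417 + j0.00582) S
|Y| = 0.00716 S → |Z| = 1/|Y| = 140 Ω, ∠Z = −∠Y = -54.4°
cos φ = cos(-54.4°) = 0.582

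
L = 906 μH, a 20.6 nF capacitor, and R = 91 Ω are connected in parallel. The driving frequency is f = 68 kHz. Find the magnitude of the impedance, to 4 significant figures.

79.20 Ω

ω = 2πf = 427300 rad/s
X_L = ωL = 387.1 Ω
X_C = 1/(ωC) = 113.6 Ω
Parallel: admittances add. Y = 1/R + 1/(jωL) + jωC
Y = (0.01099 + j0.006218) S
|Y| = 0.01263 S → |Z| = 1/|Y| = 79.20 Ω, ∠Z = −∠Y = -29.50°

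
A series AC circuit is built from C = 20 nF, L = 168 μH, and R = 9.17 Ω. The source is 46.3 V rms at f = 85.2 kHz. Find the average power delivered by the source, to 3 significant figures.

ω = 2πf = 535300 rad/s
X_L = ωL = 89.9 Ω
X_C = 1/(ωC) = 93.4 Ω
Net reactance X = X_L − X_C = -3.47 Ω
Z = 9.17 − j3.47 Ω
|Z| = √(9.17² + 3.47²) = 9.80 Ω
∠Z = arctan(-3.47/9.17) = -20.7°
I = V/|Z| = 4.72 A
P = VI cos φ = 46.3 × 4.72 × cos(-20.7°) = 205 W

205 W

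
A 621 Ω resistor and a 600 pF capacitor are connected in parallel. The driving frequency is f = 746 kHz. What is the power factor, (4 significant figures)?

0.4969

ω = 2πf = 4.687e+06 rad/s
X_C = 1/(ωC) = 355.6 Ω
Parallel: admittances add. Y = 1/R + jωC
Y = (0.001610 + j0.002812) S
|Y| = 0.003241 S → |Z| = 1/|Y| = 308.6 Ω, ∠Z = −∠Y = -60.21°
cos φ = cos(-60.21°) = 0.4969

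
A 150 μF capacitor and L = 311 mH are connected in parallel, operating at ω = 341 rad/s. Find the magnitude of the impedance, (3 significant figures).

X_L = ωL = 106 Ω
X_C = 1/(ωC) = 19.6 Ω
Parallel: admittances add. Y = 1/(jωL) + jωC
Y = (0 + j0.0417) S
|Y| = 0.0417 S → |Z| = 1/|Y| = 24.0 Ω, ∠Z = −∠Y = -90.0°

24.0 Ω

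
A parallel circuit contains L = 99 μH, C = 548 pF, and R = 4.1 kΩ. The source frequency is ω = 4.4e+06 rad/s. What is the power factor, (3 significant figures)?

0.904

X_L = ωL = 436 Ω
X_C = 1/(ωC) = 415 Ω
Parallel: admittances add. Y = 1/R + 1/(jωL) + jωC
Y = (0.000244 + j0.000116) S
|Y| = 0.000270 S → |Z| = 1/|Y| = 3710 Ω, ∠Z = −∠Y = -25.3°
cos φ = cos(-25.3°) = 0.904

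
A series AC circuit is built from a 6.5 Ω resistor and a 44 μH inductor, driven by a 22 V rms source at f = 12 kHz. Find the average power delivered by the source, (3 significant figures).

ω = 2πf = 75400 rad/s
X_L = ωL = 3.32 Ω
Z = 6.50 + j3.32 Ω
|Z| = √(6.50² + 3.32²) = 7.30 Ω
∠Z = arctan(3.32/6.50) = 27.0°
I = V/|Z| = 3.01 A
P = VI cos φ = 22 × 3.01 × cos(27.0°) = 59.1 W

59.1 W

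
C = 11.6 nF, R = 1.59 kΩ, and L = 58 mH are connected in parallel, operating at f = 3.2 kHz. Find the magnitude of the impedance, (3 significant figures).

1130 Ω

ω = 2πf = 20110 rad/s
X_L = ωL = 1170 Ω
X_C = 1/(ωC) = 4290 Ω
Parallel: admittances add. Y = 1/R + 1/(jωL) + jωC
Y = (0.000629 − j0.000624) S
|Y| = 0.000886 S → |Z| = 1/|Y| = 1130 Ω, ∠Z = −∠Y = 44.8°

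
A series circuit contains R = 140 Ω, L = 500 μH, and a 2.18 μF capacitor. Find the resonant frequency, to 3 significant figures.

4.82 kHz

ω₀ = 1/√(LC) = 1/√(0.0005 × 2.18e-06) = 30290 rad/s
f₀ = ω₀/(2π) = 4.82 kHz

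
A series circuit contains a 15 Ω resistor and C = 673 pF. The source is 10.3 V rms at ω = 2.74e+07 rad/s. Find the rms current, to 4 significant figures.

X_C = 1/(ωC) = 54.23 Ω
Z = 15.00 − j54.23 Ω
|Z| = √(15.00² + 54.23²) = 56.27 Ω
I = V/|Z| = 10.3/56.27 = 183.1 mA

183.1 mA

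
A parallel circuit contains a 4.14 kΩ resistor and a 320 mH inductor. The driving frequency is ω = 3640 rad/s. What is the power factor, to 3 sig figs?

X_L = ωL = 1160 Ω
Parallel: admittances add. Y = 1/R + 1/(jωL)
Y = (0.000242 − j0.000859) S
|Y| = 0.000892 S → |Z| = 1/|Y| = 1120 Ω, ∠Z = −∠Y = 74.3°
cos φ = cos(74.3°) = 0.271

0.271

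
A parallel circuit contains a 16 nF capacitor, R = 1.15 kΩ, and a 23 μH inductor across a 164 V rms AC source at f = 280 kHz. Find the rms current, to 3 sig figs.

ω = 2πf = 1.759e+06 rad/s
X_L = ωL = 40.5 Ω
X_C = 1/(ωC) = 35.5 Ω
Parallel: admittances add. Y = 1/R + 1/(jωL) + jωC
Y = (0.000870 + j0.00344) S
|Y| = 0.00354 S → |Z| = 1/|Y| = 282 Ω, ∠Z = −∠Y = -75.8°
I = V/|Z| = 164/282 = 581 mA

581 mA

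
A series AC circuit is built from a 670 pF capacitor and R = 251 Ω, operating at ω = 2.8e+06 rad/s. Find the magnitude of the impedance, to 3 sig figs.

X_C = 1/(ωC) = 533 Ω
Z = 251 − j533 Ω
|Z| = √(251² + 533²) = 589 Ω

589 Ω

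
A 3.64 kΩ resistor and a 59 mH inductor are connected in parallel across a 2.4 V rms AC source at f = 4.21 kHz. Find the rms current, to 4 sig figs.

ω = 2πf = 26450 rad/s
X_L = ωL = 1561 Ω
Parallel: admittances add. Y = 1/R + 1/(jωL)
Y = (0.0002747 − j0.0006407) S
|Y| = 0.0006972 S → |Z| = 1/|Y| = 1434 Ω, ∠Z = −∠Y = 66.79°
I = V/|Z| = 2.4/1434 = 1.673 mA

1.673 mA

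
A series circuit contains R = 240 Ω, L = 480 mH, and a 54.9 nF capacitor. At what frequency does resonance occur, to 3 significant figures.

980 Hz

ω₀ = 1/√(LC) = 1/√(0.48 × 5.49e-08) = 6160 rad/s
f₀ = ω₀/(2π) = 980 Hz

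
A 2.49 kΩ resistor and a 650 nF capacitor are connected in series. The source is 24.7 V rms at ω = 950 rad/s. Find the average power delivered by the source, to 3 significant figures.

172 mW

X_C = 1/(ωC) = 1620 Ω
Z = 2490 − j1620 Ω
|Z| = √(2490² + 1620²) = 2970 Ω
∠Z = arctan(-1620/2490) = -33.0°
I = V/|Z| = 8.32 mA
P = VI cos φ = 24.7 × 0.00832 × cos(-33.0°) = 172 mW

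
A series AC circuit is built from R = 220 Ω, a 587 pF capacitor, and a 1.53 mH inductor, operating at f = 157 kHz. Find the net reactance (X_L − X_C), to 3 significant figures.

ω = 2πf = 986500 rad/s
X_L = ωL = 1510 Ω
X_C = 1/(ωC) = 1730 Ω
X = 1510 − 1730 = -218 Ω

-218 Ω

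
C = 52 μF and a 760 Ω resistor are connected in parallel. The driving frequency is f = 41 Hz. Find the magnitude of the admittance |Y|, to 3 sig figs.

ω = 2πf = 257.6 rad/s
X_C = 1/(ωC) = 74.7 Ω
Parallel: admittances add. Y = 1/R + jωC
Y = (0.00132 + j0.0134) S
|Y| = 0.0135 S → |Z| = 1/|Y| = 74.3 Ω, ∠Z = −∠Y = -84.4°

13.5 mS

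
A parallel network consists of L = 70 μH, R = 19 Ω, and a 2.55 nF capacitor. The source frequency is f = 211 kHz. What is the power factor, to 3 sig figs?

0.990

ω = 2πf = 1.326e+06 rad/s
X_L = ωL = 92.8 Ω
X_C = 1/(ωC) = 296 Ω
Parallel: admittances add. Y = 1/R + 1/(jωL) + jωC
Y = (0.0526 − j0.00739) S
|Y| = 0.0531 S → |Z| = 1/|Y| = 18.8 Ω, ∠Z = −∠Y = 8.00°
cos φ = cos(8.00°) = 0.990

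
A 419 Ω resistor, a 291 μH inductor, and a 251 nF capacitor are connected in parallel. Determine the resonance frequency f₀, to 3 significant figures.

ω₀ = 1/√(LC) = 1/√(0.000291 × 2.51e-07) = 117000 rad/s
f₀ = ω₀/(2π) = 18.6 kHz

18.6 kHz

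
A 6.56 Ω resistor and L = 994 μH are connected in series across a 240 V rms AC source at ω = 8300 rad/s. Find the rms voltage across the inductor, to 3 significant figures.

X_L = ωL = 8.25 Ω
Z = 6.56 + j8.25 Ω
|Z| = √(6.56² + 8.25²) = 10.5 Ω
I = V/|Z| = 22.8 A
V_L = I·|Z_L| = 22.8 × 8.25 = 188 V

188 V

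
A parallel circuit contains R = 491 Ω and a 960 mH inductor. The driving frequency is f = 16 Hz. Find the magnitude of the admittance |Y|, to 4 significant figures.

ω = 2πf = 100.5 rad/s
X_L = ωL = 96.51 Ω
Parallel: admittances add. Y = 1/R + 1/(jωL)
Y = (0.002037 − j0.01036) S
|Y| = 0.01056 S → |Z| = 1/|Y| = 94.70 Ω, ∠Z = −∠Y = 78.88°

10.56 mS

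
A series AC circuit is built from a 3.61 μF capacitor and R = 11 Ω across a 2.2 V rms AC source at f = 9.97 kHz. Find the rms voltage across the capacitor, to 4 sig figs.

ω = 2πf = 62640 rad/s
X_C = 1/(ωC) = 4.422 Ω
Z = 11.00 − j4.422 Ω
|Z| = √(11.00² + 4.422²) = 11.86 Ω
I = V/|Z| = 185.6 mA
V_C = I·|Z_C| = 0.1856 × 4.422 = 0.8206 V

0.8206 V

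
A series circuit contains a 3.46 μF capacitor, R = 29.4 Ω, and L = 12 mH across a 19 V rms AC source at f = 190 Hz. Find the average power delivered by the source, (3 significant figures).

ω = 2πf = 1194 rad/s
X_L = ωL = 14.3 Ω
X_C = 1/(ωC) = 242 Ω
Net reactance X = X_L − X_C = -228 Ω
Z = 29.4 − j228 Ω
|Z| = √(29.4² + 228²) = 230 Ω
∠Z = arctan(-228/29.4) = -82.6°
I = V/|Z| = 82.7 mA
P = VI cos φ = 19 × 0.0827 × cos(-82.6°) = 201 mW

201 mW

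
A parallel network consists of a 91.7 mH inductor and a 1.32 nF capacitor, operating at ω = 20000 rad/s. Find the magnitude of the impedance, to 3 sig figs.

X_L = ωL = 1830 Ω
X_C = 1/(ωC) = 37900 Ω
Parallel: admittances add. Y = 1/(jωL) + jωC
Y = (0 − j0.000519) S
|Y| = 0.000519 S → |Z| = 1/|Y| = 1930 Ω, ∠Z = −∠Y = 90.0°

1930 Ω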